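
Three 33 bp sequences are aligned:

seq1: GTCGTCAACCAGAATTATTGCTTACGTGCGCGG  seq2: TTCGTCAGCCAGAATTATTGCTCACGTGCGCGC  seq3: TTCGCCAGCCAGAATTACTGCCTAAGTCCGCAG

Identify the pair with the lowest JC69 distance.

seq1–seq2: 4/33 differ, p = 0.121, d = 0.132.
seq1–seq3: 8/33 differ, p = 0.242, d = 0.293.
seq2–seq3: 8/33 differ, p = 0.242, d = 0.293.
The smallest distance is between seq1 and seq2.

seq1 and seq2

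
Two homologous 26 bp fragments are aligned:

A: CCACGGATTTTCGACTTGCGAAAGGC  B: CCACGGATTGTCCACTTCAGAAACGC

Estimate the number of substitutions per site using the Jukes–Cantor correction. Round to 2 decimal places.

0.22

The sequences differ at 5 of 26 sites (10, 13, 18, 19, 24), so p = 5/26 ≈ 0.192308.
d = −(3/4) ln(1 − 4p/3) = −0.75 ln(1 − 0.256411) = −0.75 ln(0.743589)
  = −0.75 × (-0.296267) = 0.222200 substitutions/site.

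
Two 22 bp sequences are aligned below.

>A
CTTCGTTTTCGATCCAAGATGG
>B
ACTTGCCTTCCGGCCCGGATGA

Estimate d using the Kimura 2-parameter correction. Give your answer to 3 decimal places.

0.965

Of 22 sites, 7 differences are transitions and 4 are transversions, so P = 7/22 ≈ 0.318182 and Q = 4/22 ≈ 0.181818.
Under the Kimura two-parameter model, d = −½ ln(1 − 2P − Q) − ¼ ln(1 − 2Q).
1 − 2P − Q = 0.181818, giving −½ ln(0.181818) = 0.852375.
1 − 2Q = 0.636364, giving −¼ ln(0.636364) = 0.112996.
d = 0.852375 + 0.112996 = 0.965371.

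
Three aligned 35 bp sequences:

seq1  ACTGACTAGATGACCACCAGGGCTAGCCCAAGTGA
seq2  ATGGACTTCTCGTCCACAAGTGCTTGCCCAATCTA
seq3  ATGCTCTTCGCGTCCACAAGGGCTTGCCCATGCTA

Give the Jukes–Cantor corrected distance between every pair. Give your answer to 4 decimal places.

d(seq1,seq2) = 0.5128, d(seq1,seq3) = 0.5716, d(seq2,seq3) = 0.1946

seq1–seq2: 13/35 sites differ → p ≈ 0.371429, d = −0.75 ln(1 − 0.495239) = 0.512753 ≈ 0.5128.
seq1–seq3: 14/35 sites differ → p = 0.4, d = −0.75 ln(1 − 0.533333) = 0.571605 ≈ 0.5716.
seq2–seq3: 6/35 sites differ → p ≈ 0.171429, d = −0.75 ln(1 − 0.228572) = 0.194634 ≈ 0.1946.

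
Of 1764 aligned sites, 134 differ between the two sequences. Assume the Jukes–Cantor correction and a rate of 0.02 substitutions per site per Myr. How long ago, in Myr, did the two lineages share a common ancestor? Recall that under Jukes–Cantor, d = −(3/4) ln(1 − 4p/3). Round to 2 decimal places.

p = 134/1764 ≈ 0.075964.
d = −(3/4) ln(1 − 4p/3) = −0.75 ln(1 − 0.101285) = −0.75 ln(0.898715)
  = −0.75 × (-0.106789) = 0.080092 substitutions/site.
Under a molecular clock d = 2μt, so t = d/(2μ) = 0.080092 / (2 × 0.02) = 2.00 Myr.

2.00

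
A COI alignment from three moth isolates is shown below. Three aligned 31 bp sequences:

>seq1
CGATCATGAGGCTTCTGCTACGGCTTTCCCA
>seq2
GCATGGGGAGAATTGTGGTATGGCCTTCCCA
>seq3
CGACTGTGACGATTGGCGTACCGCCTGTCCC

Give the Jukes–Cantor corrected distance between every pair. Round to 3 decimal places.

seq1–seq2: 11/31 sites differ → p ≈ 0.354839, d = −0.75 ln(1 − 0.473119) = 0.480585 ≈ 0.481.
seq1–seq3: 14/31 sites differ → p ≈ 0.451613, d = −0.75 ln(1 − 0.602151) = 0.691262 ≈ 0.691.
seq2–seq3: 14/31 sites differ → p ≈ 0.451613, d = −0.75 ln(1 − 0.602151) = 0.691262 ≈ 0.691.

d(seq1,seq2) = 0.481, d(seq1,seq3) = 0.691, d(seq2,seq3) = 0.691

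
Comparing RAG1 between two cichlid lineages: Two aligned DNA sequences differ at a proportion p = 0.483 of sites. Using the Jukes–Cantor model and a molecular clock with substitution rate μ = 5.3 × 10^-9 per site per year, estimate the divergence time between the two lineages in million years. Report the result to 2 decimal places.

73.08

d = −(3/4) ln(1 − 4p/3) = −0.75 ln(1 − 0.644) = −0.75 ln(0.356)
  = −0.75 × (-1.032825) = 0.774619 substitutions/site.
Under a molecular clock d = 2μt, so t = d/(2μ) = 0.774619 / (2 × 5.3 × 10^-9) = 73.08 million years.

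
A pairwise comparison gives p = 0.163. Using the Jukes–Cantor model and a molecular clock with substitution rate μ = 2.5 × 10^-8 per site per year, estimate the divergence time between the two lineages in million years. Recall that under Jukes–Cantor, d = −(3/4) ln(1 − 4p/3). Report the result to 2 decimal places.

d = −(3/4) ln(1 − 4p/3) = −0.75 ln(1 − 0.217333) = −0.75 ln(0.782667)
  = −0.75 × (-0.245048) = 0.183786 substitutions/site.
Under a molecular clock d = 2μt, so t = d/(2μ) = 0.183786 / (2 × 2.5 × 10^-8) = 3.68 million years.

3.68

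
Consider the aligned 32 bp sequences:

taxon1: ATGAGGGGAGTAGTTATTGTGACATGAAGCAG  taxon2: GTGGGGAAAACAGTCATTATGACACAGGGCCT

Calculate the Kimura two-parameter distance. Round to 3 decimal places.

Of 32 sites, 12 differences are transitions and 2 are transversions, so P = 12/32 = 0.375 and Q = 2/32 = 0.0625.
Under the Kimura two-parameter model, d = −½ ln(1 − 2P − Q) − ¼ ln(1 − 2Q).
1 − 2P − Q = 0.1875, giving −½ ln(0.1875) = 0.836988.
1 − 2Q = 0.875, giving −¼ ln(0.875) = 0.033383.
d = 0.836988 + 0.033383 = 0.870371.

0.870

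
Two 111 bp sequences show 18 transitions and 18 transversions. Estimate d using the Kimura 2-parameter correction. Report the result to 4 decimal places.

0.4312

P = 18/111 ≈ 0.162162 and Q = 18/111 ≈ 0.162162.
Under the Kimura two-parameter model, d = −½ ln(1 − 2P − Q) − ¼ ln(1 − 2Q).
1 − 2P − Q = 0.513514, giving −½ ln(0.513514) = 0.333239.
1 − 2Q = 0.675676, giving −¼ ln(0.675676) = 0.098010.
d = 0.333239 + 0.098010 = 0.431249.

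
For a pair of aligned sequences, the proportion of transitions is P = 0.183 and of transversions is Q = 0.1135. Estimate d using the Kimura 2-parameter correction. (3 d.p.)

Under the Kimura two-parameter model, d = −½ ln(1 − 2P − Q) − ¼ ln(1 − 2Q).
1 − 2P − Q = 0.5205, giving −½ ln(0.5205) = 0.326483.
1 − 2Q = 0.773, giving −¼ ln(0.773) = 0.064369.
d = 0.326483 + 0.064369 = 0.390852.

0.391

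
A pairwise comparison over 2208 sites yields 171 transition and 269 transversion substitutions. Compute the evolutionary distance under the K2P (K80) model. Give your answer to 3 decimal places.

0.232

P = 171/2208 ≈ 0.077446 and Q = 269/2208 ≈ 0.12183.
Under the Kimura two-parameter model, d = −½ ln(1 − 2P − Q) − ¼ ln(1 − 2Q).
1 − 2P − Q = 0.723278, giving −½ ln(0.723278) = 0.161981.
1 − 2Q = 0.75634, giving −¼ ln(0.75634) = 0.069816.
d = 0.161981 + 0.069816 = 0.231797.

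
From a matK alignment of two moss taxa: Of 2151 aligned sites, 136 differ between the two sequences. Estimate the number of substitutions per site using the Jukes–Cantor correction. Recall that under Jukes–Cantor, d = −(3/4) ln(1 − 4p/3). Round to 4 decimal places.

p = 136/2151 ≈ 0.063226.
d = −(3/4) ln(1 − 4p/3) = −0.75 ln(1 − 0.084301) = −0.75 ln(0.915699)
  = −0.75 × (-0.088068) = 0.066051 substitutions/site.

0.0661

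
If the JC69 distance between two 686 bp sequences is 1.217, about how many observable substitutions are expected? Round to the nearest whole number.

413

Invert JC69: p = (3/4)(1 − e^(−4d/3)) = 0.75 × (1 − e^(-1.622667)) = 0.75 × (1 − 0.197372) = 0.601971.
Expected differing sites = pL ≈ 0.601971 × 686 = 412.952106 ≈ 413.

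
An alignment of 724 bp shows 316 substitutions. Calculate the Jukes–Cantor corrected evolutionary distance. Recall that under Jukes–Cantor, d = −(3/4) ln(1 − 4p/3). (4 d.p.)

0.6541

p = 316/724 ≈ 0.436464.
d = −(3/4) ln(1 − 4p/3) = −0.75 ln(1 − 0.581952) = −0.75 ln(0.418048)
  = −0.75 × (-0.872159) = 0.654119 substitutions/site.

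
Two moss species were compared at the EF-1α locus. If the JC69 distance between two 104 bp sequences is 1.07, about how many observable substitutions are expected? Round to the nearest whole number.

Invert JC69: p = (3/4)(1 − e^(−4d/3)) = 0.75 × (1 − e^(-1.426667)) = 0.75 × (1 − 0.240108) = 0.569919.
Expected differing sites = pL ≈ 0.569919 × 104 = 59.271576 ≈ 59.

59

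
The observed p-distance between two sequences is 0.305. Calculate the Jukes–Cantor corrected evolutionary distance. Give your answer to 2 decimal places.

d = −(3/4) ln(1 − 4p/3) = −0.75 ln(1 − 0.406667) = −0.75 ln(0.593333)
  = −0.75 × (-0.521999) = 0.391499 substitutions/site.

0.39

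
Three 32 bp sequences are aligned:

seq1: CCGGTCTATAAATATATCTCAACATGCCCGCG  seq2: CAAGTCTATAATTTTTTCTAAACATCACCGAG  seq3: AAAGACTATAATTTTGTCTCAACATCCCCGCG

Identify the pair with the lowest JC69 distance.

seq2 and seq3

seq1–seq2: 9/32 differ, p = 0.281, d = 0.353.
seq1–seq3: 8/32 differ, p = 0.250, d = 0.304.
seq2–seq3: 6/32 differ, p = 0.188, d = 0.216.
The smallest distance is between seq2 and seq3.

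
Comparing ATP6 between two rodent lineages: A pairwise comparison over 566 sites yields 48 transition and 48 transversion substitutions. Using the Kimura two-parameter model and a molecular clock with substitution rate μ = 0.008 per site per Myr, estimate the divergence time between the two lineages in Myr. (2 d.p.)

12.08

P = 48/566 ≈ 0.084806 and Q = 48/566 ≈ 0.084806.
Under the Kimura two-parameter model, d = −½ ln(1 − 2P − Q) − ¼ ln(1 − 2Q).
1 − 2P − Q = 0.745582, giving −½ ln(0.745582) = 0.146795.
1 − 2Q = 0.830388, giving −¼ ln(0.830388) = 0.046466.
d = 0.146795 + 0.046466 = 0.193261.
Under a molecular clock d = 2μt, so t = d/(2μ) = 0.193261 / (2 × 0.008) = 12.08 Myr.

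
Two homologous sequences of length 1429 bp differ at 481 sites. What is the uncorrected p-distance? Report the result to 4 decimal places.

0.3366

p = 481/1429 = 0.336599… ≈ 0.3366 (to 4 d.p.).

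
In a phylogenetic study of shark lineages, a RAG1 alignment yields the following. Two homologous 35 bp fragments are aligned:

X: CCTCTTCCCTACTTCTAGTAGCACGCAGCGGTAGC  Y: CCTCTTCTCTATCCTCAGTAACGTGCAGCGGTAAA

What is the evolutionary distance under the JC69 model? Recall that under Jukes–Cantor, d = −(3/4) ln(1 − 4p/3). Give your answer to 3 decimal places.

0.407

The sequences differ at 11 of 35 sites, so p = 11/35 ≈ 0.314286.
d = −(3/4) ln(1 − 4p/3) = −0.75 ln(1 − 0.419048) = −0.75 ln(0.580952)
  = −0.75 × (-0.543087) = 0.407315 substitutions/site.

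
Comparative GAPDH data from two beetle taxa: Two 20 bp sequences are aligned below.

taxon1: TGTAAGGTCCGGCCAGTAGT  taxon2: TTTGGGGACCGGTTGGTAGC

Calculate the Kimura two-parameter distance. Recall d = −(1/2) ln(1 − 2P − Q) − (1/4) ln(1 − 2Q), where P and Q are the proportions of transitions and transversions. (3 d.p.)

0.658

Of 20 sites, 6 differences are transitions and 2 are transversions, so P = 6/20 = 0.3 and Q = 2/20 = 0.1.
Under the Kimura two-parameter model, d = −½ ln(1 − 2P − Q) − ¼ ln(1 − 2Q).
1 − 2P − Q = 0.3, giving −½ ln(0.3) = 0.601986.
1 − 2Q = 0.8, giving −¼ ln(0.8) = 0.055786.
d = 0.601986 + 0.055786 = 0.657772.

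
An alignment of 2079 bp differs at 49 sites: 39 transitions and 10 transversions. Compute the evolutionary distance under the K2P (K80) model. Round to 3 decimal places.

P = 39/2079 ≈ 0.018759 and Q = 10/2079 ≈ 0.00481.
Under the Kimura two-parameter model, d = −½ ln(1 − 2P − Q) − ¼ ln(1 − 2Q).
1 − 2P − Q = 0.957672, giving −½ ln(0.957672) = 0.021625.
1 − 2Q = 0.99038, giving −¼ ln(0.99038) = 0.002417.
d = 0.021625 + 0.002417 = 0.024042.

0.024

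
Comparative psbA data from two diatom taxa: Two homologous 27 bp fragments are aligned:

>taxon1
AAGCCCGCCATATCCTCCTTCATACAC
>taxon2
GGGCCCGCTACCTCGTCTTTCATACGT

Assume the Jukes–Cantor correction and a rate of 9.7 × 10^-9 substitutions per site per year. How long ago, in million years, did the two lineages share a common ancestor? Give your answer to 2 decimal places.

The sequences differ at 9 of 27 sites (1, 2, 9, 11, 12, 15, 18, 26, 27), so p = 9/27 ≈ 0.333333.
d = −(3/4) ln(1 − 4p/3) = −0.75 ln(1 − 0.444444) = −0.75 ln(0.555556)
  = −0.75 × (-0.587786) = 0.440840 substitutions/site.
Under a molecular clock d = 2μt, so t = d/(2μ) = 0.440840 / (2 × 9.7 × 10^-9) = 22.72 million years.

22.72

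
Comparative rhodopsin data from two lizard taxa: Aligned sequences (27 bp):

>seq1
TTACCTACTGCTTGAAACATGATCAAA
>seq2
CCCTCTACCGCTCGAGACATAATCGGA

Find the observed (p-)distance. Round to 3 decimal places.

0.370

The sequences differ at 10 of 27 positions (sites 1, 2, 3, 4, 9, 13, 16, 21, 25, 26).
p = 10/27 = 0.370370… ≈ 0.370 (to 3 d.p.).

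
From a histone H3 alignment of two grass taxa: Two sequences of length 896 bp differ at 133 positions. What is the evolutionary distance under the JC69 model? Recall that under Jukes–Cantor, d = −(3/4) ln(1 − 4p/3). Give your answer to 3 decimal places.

0.165

p = 133/896 ≈ 0.148438.
d = −(3/4) ln(1 − 4p/3) = −0.75 ln(1 − 0.197917) = −0.75 ln(0.802083)
  = −0.75 × (-0.220543) = 0.165407 substitutions/site.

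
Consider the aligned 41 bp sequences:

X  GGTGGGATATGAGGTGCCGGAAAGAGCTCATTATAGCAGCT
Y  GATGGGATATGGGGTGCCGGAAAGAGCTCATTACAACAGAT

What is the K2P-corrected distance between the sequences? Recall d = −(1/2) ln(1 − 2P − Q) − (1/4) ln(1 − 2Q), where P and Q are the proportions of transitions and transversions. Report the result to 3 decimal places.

0.136

Of 41 sites, 4 differences are transitions and 1 are transversions, so P = 4/41 ≈ 0.097561 and Q = 1/41 ≈ 0.02439.
Under the Kimura two-parameter model, d = −½ ln(1 − 2P − Q) − ¼ ln(1 − 2Q).
1 − 2P − Q = 0.780488, giving −½ ln(0.780488) = 0.123918.
1 − 2Q = 0.95122, giving −¼ ln(0.95122) = 0.012502.
d = 0.123918 + 0.012502 = 0.136420.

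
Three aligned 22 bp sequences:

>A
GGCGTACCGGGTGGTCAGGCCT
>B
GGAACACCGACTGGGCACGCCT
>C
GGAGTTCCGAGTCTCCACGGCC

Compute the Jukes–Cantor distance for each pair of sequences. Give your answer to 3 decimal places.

A–B: 7/22 sites differ → p ≈ 0.318182, d = −0.75 ln(1 − 0.424243) = 0.414052 ≈ 0.414.
A–C: 9/22 sites differ → p ≈ 0.409091, d = −0.75 ln(1 − 0.545455) = 0.591344 ≈ 0.591.
B–C: 9/22 sites differ → p ≈ 0.409091, d = −0.75 ln(1 − 0.545455) = 0.591344 ≈ 0.591.

d(A,B) = 0.414, d(A,C) = 0.591, d(B,C) = 0.591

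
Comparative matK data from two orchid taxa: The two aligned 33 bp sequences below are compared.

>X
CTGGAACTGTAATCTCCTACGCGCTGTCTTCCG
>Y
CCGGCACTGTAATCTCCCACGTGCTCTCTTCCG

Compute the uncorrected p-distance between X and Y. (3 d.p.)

The sequences differ at 5 of 33 positions (sites 2, 5, 18, 22, 26).
p = 5/33 = 0.151515… ≈ 0.152 (to 3 d.p.).

0.152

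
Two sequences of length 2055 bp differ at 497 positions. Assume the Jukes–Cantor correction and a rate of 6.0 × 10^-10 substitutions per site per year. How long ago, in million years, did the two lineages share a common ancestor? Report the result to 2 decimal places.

p = 497/2055 ≈ 0.241849.
d = −(3/4) ln(1 − 4p/3) = −0.75 ln(1 − 0.322465) = −0.75 ln(0.677535)
  = −0.75 × (-0.389294) = 0.291971 substitutions/site.
Under a molecular clock d = 2μt, so t = d/(2μ) = 0.291971 / (2 × 6.0 × 10^-10) = 243.31 million years.

243.31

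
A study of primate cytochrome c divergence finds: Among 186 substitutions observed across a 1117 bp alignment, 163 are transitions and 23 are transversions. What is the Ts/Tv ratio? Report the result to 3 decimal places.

7.087

R = 163/23 = 7.086956… ≈ 7.087 (to 3 d.p.).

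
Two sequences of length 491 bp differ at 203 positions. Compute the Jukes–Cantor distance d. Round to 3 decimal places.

0.601

p = 203/491 ≈ 0.413442.
d = −(3/4) ln(1 − 4p/3) = −0.75 ln(1 − 0.551256) = −0.75 ln(0.448744)
  = −0.75 × (-0.801303) = 0.600977 substitutions/site.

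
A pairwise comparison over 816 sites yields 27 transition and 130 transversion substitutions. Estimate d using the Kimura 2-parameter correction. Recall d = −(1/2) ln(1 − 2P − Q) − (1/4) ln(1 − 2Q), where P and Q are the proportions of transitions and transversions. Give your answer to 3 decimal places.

0.224

P = 27/816 ≈ 0.033088 and Q = 130/816 ≈ 0.159314.
Under the Kimura two-parameter model, d = −½ ln(1 − 2P − Q) − ¼ ln(1 − 2Q).
1 − 2P − Q = 0.77451, giving −½ ln(0.77451) = 0.127762.
1 − 2Q = 0.681372, giving −¼ ln(0.681372) = 0.095912.
d = 0.127762 + 0.095912 = 0.223674.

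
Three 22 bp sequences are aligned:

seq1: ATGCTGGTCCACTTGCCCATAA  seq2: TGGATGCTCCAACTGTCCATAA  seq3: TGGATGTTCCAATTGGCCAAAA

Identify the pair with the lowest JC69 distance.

seq2 and seq3

seq1–seq2: 7/22 differ, p = 0.318, d = 0.414.
seq1–seq3: 7/22 differ, p = 0.318, d = 0.414.
seq2–seq3: 4/22 differ, p = 0.182, d = 0.208.
The smallest distance is between seq2 and seq3.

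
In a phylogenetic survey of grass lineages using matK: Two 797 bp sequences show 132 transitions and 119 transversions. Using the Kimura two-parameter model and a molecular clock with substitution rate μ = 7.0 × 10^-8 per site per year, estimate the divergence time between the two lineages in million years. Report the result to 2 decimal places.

2.97

P = 132/797 ≈ 0.165621 and Q = 119/797 ≈ 0.14931.
Under the Kimura two-parameter model, d = −½ ln(1 − 2P − Q) − ¼ ln(1 − 2Q).
1 − 2P − Q = 0.519448, giving −½ ln(0.519448) = 0.327494.
1 − 2Q = 0.70138, giving −¼ ln(0.70138) = 0.088676.
d = 0.327494 + 0.088676 = 0.416170.
Under a molecular clock d = 2μt, so t = d/(2μ) = 0.416170 / (2 × 7.0 × 10^-8) = 2.97 million years.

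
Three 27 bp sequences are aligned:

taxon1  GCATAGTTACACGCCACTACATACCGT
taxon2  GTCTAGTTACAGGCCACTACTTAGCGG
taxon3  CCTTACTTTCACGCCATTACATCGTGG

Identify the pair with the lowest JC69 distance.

taxon1–taxon2: 6/27 differ, p = 0.222, d = 0.264.
taxon1–taxon3: 9/27 differ, p = 0.333, d = 0.441.
taxon2–taxon3: 10/27 differ, p = 0.370, d = 0.511.
The smallest distance is between taxon1 and taxon2.

taxon1 and taxon2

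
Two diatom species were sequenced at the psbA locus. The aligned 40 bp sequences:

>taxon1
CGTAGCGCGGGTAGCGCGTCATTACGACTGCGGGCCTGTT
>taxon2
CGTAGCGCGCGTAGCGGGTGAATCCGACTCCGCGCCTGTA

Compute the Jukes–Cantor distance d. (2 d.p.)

The sequences differ at 8 of 40 sites (10, 17, 20, 22, 24, 30, 33, 40), so p = 8/40 = 0.2.
d = −(3/4) ln(1 − 4p/3) = −0.75 ln(1 − 0.266667) = −0.75 ln(0.733333)
  = −0.75 × (-0.310155) = 0.232616 substitutions/site.

0.23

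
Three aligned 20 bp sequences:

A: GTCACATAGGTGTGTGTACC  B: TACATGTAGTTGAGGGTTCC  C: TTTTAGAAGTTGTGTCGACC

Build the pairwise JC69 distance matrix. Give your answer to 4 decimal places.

d(A,B) = 0.5716, d(A,C) = 0.6872, d(B,C) = 0.8240

A–B: 8/20 sites differ → p = 0.4, d = −0.75 ln(1 − 0.533333) = 0.571605 ≈ 0.5716.
A–C: 9/20 sites differ → p = 0.45, d = −0.75 ln(1 − 0.6) = 0.687218 ≈ 0.6872.
B–C: 10/20 sites differ → p = 0.5, d = −0.75 ln(1 − 0.666667) = 0.823960 ≈ 0.8240.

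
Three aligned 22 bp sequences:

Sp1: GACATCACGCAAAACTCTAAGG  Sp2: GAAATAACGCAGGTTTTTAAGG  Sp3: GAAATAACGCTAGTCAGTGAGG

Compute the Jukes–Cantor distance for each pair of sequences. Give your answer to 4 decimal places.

Sp1–Sp2: 7/22 sites differ → p ≈ 0.318182, d = −0.75 ln(1 − 0.424243) = 0.414052 ≈ 0.4141.
Sp1–Sp3: 8/22 sites differ → p ≈ 0.363636, d = −0.75 ln(1 − 0.484848) = 0.497470 ≈ 0.4975.
Sp2–Sp3: 6/22 sites differ → p ≈ 0.272727, d = −0.75 ln(1 − 0.363636) = 0.338988 ≈ 0.3390.

d(Sp1,Sp2) = 0.4141, d(Sp1,Sp3) = 0.4975, d(Sp2,Sp3) = 0.3390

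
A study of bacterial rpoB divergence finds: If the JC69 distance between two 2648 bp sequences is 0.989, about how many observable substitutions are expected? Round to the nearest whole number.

Invert JC69: p = (3/4)(1 − e^(−4d/3)) = 0.75 × (1 − e^(-1.318667)) = 0.75 × (1 − 0.267492) = 0.549381.
Expected differing sites = pL ≈ 0.549381 × 2648 = 1454.760888 ≈ 1455.

1455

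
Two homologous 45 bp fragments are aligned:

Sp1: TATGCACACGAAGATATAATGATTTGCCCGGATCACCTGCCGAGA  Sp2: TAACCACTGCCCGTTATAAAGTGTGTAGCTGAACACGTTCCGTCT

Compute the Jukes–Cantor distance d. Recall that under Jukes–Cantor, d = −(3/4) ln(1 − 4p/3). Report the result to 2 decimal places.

The sequences differ at 22 of 45 sites, so p = 22/45 ≈ 0.488889.
d = −(3/4) ln(1 − 4p/3) = −0.75 ln(1 − 0.651852) = −0.75 ln(0.348148)
  = −0.75 × (-1.055128) = 0.791346 substitutions/site.

0.79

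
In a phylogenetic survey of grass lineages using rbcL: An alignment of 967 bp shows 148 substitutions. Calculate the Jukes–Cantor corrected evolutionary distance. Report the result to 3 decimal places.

0.171

p = 148/967 ≈ 0.153051.
d = −(3/4) ln(1 − 4p/3) = −0.75 ln(1 − 0.204068) = −0.75 ln(0.795932)
  = −0.75 × (-0.228242) = 0.171182 substitutions/site.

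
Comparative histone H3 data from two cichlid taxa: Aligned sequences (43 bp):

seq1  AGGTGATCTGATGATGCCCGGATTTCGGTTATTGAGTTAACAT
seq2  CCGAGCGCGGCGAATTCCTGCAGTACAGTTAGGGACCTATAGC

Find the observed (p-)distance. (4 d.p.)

The sequences differ at 23 of 43 positions.
p = 23/43 = 0.534883… ≈ 0.5349 (to 4 d.p.).

0.5349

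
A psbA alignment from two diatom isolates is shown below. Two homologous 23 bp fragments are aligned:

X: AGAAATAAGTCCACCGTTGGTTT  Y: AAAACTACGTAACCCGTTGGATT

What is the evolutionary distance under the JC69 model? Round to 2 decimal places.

The sequences differ at 7 of 23 sites (2, 5, 8, 11, 12, 13, 21), so p = 7/23 ≈ 0.304348.
d = −(3/4) ln(1 − 4p/3) = −0.75 ln(1 − 0.405797) = −0.75 ln(0.594203)
  = −0.75 × (-0.520534) = 0.390401 substitutions/site.

0.39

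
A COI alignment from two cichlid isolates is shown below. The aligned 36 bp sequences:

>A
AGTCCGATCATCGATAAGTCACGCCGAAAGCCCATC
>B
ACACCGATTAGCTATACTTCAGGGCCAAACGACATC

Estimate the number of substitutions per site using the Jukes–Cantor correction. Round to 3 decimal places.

0.493

The sequences differ at 13 of 36 sites, so p = 13/36 ≈ 0.361111.
d = −(3/4) ln(1 − 4p/3) = −0.75 ln(1 − 0.481481) = −0.75 ln(0.518519)
  = −0.75 × (-0.656779) = 0.492584 substitutions/site.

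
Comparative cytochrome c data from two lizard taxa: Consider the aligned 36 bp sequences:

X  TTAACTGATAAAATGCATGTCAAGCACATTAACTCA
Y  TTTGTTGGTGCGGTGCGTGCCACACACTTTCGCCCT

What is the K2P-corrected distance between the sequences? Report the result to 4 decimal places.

Of 36 sites, 11 differences are transitions and 6 are transversions, so P = 11/36 ≈ 0.305556 and Q = 6/36 ≈ 0.166667.
Under the Kimura two-parameter model, d = −½ ln(1 − 2P − Q) − ¼ ln(1 − 2Q).
1 − 2P − Q = 0.222221, giving −½ ln(0.222221) = 0.752041.
1 − 2Q = 0.666666, giving −¼ ln(0.666666) = 0.101367.
d = 0.752041 + 0.101367 = 0.853408.

0.8534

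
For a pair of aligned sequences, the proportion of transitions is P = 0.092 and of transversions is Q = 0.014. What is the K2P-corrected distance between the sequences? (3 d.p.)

Under the Kimura two-parameter model, d = −½ ln(1 − 2P − Q) − ¼ ln(1 − 2Q).
1 − 2P − Q = 0.802, giving −½ ln(0.802) = 0.110323.
1 − 2Q = 0.972, giving −¼ ln(0.972) = 0.007100.
d = 0.110323 + 0.007100 = 0.117423.

0.117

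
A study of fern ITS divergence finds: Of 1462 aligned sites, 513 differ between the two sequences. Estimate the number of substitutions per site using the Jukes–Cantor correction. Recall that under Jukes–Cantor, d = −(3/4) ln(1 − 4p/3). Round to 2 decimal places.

p = 513/1462 ≈ 0.350889.
d = −(3/4) ln(1 − 4p/3) = −0.75 ln(1 − 0.467852) = −0.75 ln(0.532148)
  = −0.75 × (-0.630834) = 0.473126 substitutions/site.

0.47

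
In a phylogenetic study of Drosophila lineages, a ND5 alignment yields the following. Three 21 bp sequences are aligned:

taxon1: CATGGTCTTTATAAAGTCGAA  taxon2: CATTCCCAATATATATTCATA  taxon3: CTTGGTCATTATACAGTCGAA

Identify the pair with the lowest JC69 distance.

taxon1 and taxon3

taxon1–taxon2: 9/21 differ, p = 0.429, d = 0.635.
taxon1–taxon3: 3/21 differ, p = 0.143, d = 0.158.
taxon2–taxon3: 9/21 differ, p = 0.429, d = 0.635.
The smallest distance is between taxon1 and taxon3.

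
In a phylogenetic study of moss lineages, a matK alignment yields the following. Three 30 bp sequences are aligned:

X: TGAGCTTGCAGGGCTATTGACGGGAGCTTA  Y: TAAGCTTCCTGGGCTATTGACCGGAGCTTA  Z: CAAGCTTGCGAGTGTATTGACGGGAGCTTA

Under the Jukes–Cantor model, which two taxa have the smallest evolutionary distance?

X and Y

X–Y: 4/30 differ, p = 0.133, d = 0.147.
X–Z: 6/30 differ, p = 0.200, d = 0.233.
Y–Z: 7/30 differ, p = 0.233, d = 0.280.
The smallest distance is between X and Y.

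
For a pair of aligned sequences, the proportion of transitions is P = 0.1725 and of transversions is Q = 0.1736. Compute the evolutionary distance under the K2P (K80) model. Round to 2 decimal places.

0.47

Under the Kimura two-parameter model, d = −½ ln(1 − 2P − Q) − ¼ ln(1 − 2Q).
1 − 2P − Q = 0.4814, giving −½ ln(0.4814) = 0.365528.
1 − 2Q = 0.6528, giving −¼ ln(0.6528) = 0.106621.
d = 0.365528 + 0.106621 = 0.472149.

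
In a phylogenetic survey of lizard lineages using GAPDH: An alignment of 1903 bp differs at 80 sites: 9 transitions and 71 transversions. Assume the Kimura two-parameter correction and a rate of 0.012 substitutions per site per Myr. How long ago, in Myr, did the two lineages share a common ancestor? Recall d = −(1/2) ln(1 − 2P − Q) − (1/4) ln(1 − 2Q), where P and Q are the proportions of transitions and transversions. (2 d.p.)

1.81

P = 9/1903 ≈ 0.004729 and Q = 71/1903 ≈ 0.03731.
Under the Kimura two-parameter model, d = −½ ln(1 − 2P − Q) − ¼ ln(1 − 2Q).
1 − 2P − Q = 0.953232, giving −½ ln(0.953232) = 0.023948.
1 − 2Q = 0.92538, giving −¼ ln(0.92538) = 0.019388.
d = 0.023948 + 0.019388 = 0.043336.
Under a molecular clock d = 2μt, so t = d/(2μ) = 0.043336 / (2 × 0.012) = 1.81 Myr.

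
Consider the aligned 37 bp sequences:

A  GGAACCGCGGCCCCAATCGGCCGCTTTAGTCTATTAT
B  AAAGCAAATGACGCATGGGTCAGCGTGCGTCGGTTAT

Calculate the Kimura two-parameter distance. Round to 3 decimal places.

0.876

Of 37 sites, 5 differences are transitions and 14 are transversions, so P = 5/37 ≈ 0.135135 and Q = 14/37 ≈ 0.378378.
Under the Kimura two-parameter model, d = −½ ln(1 − 2P − Q) − ¼ ln(1 − 2Q).
1 − 2P − Q = 0.351352, giving −½ ln(0.351352) = 0.522983.
1 − 2Q = 0.243244, giving −¼ ln(0.243244) = 0.353423.
d = 0.522983 + 0.353423 = 0.876406.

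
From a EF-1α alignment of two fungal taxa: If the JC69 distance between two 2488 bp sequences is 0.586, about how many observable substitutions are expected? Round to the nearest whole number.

1012

Invert JC69: p = (3/4)(1 − e^(−4d/3)) = 0.75 × (1 − e^(-0.781333)) = 0.75 × (1 − 0.457795) = 0.406654.
Expected differing sites = pL ≈ 0.406654 × 2488 = 1011.755152 ≈ 1012.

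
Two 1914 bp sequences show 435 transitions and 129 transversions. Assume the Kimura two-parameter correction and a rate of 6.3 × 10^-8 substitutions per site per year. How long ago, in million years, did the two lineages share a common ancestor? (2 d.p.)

P = 435/1914 ≈ 0.227273 and Q = 129/1914 ≈ 0.067398.
Under the Kimura two-parameter model, d = −½ ln(1 − 2P − Q) − ¼ ln(1 − 2Q).
1 − 2P − Q = 0.478056, giving −½ ln(0.478056) = 0.369014.
1 − 2Q = 0.865204, giving −¼ ln(0.865204) = 0.036197.
d = 0.369014 + 0.036197 = 0.405211.
Under a molecular clock d = 2μt, so t = d/(2μ) = 0.405211 / (2 × 6.3 × 10^-8) = 3.22 million years.

3.22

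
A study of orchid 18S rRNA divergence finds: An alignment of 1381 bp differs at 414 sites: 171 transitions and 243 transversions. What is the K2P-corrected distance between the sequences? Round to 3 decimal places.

P = 171/1381 ≈ 0.123823 and Q = 243/1381 ≈ 0.175959.
Under the Kimura two-parameter model, d = −½ ln(1 − 2P − Q) − ¼ ln(1 − 2Q).
1 − 2P − Q = 0.576395, giving −½ ln(0.576395) = 0.275481.
1 − 2Q = 0.648082, giving −¼ ln(0.648082) = 0.108435.
d = 0.275481 + 0.108435 = 0.383916.

0.384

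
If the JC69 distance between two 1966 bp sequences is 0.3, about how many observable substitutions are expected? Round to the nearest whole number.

Invert JC69: p = (3/4)(1 − e^(−4d/3)) = 0.75 × (1 − e^(-0.4)) = 0.75 × (1 − 0.670320) = 0.247260.
Expected differing sites = pL ≈ 0.247260 × 1966 = 486.11316 ≈ 486.

486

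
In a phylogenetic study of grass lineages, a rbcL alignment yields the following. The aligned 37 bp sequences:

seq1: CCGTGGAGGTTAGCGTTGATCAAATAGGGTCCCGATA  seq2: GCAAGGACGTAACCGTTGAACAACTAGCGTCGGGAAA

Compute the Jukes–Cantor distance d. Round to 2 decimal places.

The sequences differ at 12 of 37 sites, so p = 12/37 ≈ 0.324324.
d = −(3/4) ln(1 − 4p/3) = −0.75 ln(1 − 0.432432) = −0.75 ln(0.567568)
  = −0.75 × (-0.566395) = 0.424796 substitutions/site.

0.42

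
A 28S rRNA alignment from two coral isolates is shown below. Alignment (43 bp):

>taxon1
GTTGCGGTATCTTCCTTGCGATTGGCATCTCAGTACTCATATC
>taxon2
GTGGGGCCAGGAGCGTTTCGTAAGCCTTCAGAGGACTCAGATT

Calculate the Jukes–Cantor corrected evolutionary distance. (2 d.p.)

The sequences differ at 20 of 43 sites, so p = 20/43 ≈ 0.465116.
d = −(3/4) ln(1 − 4p/3) = −0.75 ln(1 − 0.620155) = −0.75 ln(0.379845)
  = −0.75 × (-0.967992) = 0.725994 substitutions/site.

0.73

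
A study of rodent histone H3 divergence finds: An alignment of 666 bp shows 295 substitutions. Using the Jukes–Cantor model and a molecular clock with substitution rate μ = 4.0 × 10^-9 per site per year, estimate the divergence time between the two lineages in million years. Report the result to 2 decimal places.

83.72

p = 295/666 ≈ 0.442943.
d = −(3/4) ln(1 − 4p/3) = −0.75 ln(1 − 0.590591) = −0.75 ln(0.409409)
  = −0.75 × (-0.893041) = 0.669781 substitutions/site.
Under a molecular clock d = 2μt, so t = d/(2μ) = 0.669781 / (2 × 4.0 × 10^-9) = 83.72 million years.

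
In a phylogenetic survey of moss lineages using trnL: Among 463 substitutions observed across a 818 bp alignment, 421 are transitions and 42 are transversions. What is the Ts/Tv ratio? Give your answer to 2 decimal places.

R = 421/42 = 10.023809… ≈ 10.02 (to 2 d.p.).

10.02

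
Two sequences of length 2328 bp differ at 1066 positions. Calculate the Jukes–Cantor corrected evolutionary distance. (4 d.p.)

0.7072

p = 1066/2328 ≈ 0.457904.
d = −(3/4) ln(1 − 4p/3) = −0.75 ln(1 − 0.610539) = −0.75 ln(0.389461)
  = −0.75 × (-0.942992) = 0.707244 substitutions/site.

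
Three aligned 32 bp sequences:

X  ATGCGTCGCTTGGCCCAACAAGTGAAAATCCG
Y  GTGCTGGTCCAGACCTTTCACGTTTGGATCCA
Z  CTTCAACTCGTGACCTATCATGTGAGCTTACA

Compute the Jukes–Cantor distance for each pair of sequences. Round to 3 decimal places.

X–Y: 17/32 sites differ → p = 0.53125, d = −0.75 ln(1 − 0.708333) = 0.924107 ≈ 0.924.
X–Z: 15/32 sites differ → p = 0.46875, d = −0.75 ln(1 − 0.625) = 0.735622 ≈ 0.736.
Y–Z: 14/32 sites differ → p = 0.4375, d = −0.75 ln(1 − 0.583333) = 0.656601 ≈ 0.657.

d(X,Y) = 0.924, d(X,Z) = 0.736, d(Y,Z) = 0.657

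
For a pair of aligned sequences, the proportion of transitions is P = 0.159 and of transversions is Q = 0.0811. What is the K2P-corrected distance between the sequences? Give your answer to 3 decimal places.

Under the Kimura two-parameter model, d = −½ ln(1 − 2P − Q) − ¼ ln(1 − 2Q).
1 − 2P − Q = 0.6009, giving −½ ln(0.6009) = 0.254663.
1 − 2Q = 0.8378, giving −¼ ln(0.8378) = 0.044244.
d = 0.254663 + 0.044244 = 0.298907.

0.299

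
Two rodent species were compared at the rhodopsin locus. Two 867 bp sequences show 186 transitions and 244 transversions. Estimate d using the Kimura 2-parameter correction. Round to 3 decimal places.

0.827

P = 186/867 ≈ 0.214533 and Q = 244/867 ≈ 0.28143.
Under the Kimura two-parameter model, d = −½ ln(1 − 2P − Q) − ¼ ln(1 − 2Q).
1 − 2P − Q = 0.289504, giving −½ ln(0.289504) = 0.619793.
1 − 2Q = 0.43714, giving −¼ ln(0.43714) = 0.206875.
d = 0.619793 + 0.206875 = 0.826668.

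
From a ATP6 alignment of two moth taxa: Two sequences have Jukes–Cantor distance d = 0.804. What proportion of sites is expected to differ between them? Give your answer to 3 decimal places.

p = (3/4)(1 − e^(−4d/3)) = 0.75 × (1 − e^(-1.072)) = 0.75 × (1 − 0.342323) = 0.493258.

0.493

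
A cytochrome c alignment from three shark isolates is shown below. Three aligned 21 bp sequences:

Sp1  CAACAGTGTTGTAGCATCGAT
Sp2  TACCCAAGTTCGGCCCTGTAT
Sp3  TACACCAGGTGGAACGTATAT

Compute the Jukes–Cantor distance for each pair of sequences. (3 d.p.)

Sp1–Sp2: 12/21 sites differ → p ≈ 0.571429, d = −0.75 ln(1 − 0.761905) = 1.076314 ≈ 1.076.
Sp1–Sp3: 12/21 sites differ → p ≈ 0.571429, d = −0.75 ln(1 − 0.761905) = 1.076314 ≈ 1.076.
Sp2–Sp3: 8/21 sites differ → p ≈ 0.380952, d = −0.75 ln(1 − 0.507936) = 0.531860 ≈ 0.532.

d(Sp1,Sp2) = 1.076, d(Sp1,Sp3) = 1.076, d(Sp2,Sp3) = 0.532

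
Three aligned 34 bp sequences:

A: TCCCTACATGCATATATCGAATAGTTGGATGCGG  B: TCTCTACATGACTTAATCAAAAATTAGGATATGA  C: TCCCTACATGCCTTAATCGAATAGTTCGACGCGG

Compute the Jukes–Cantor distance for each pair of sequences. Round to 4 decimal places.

d(A,B) = 0.4770, d(A,C) = 0.1637, d(B,C) = 0.4234

A–B: 12/34 sites differ → p ≈ 0.352941, d = −0.75 ln(1 − 0.470588) = 0.476991 ≈ 0.4770.
A–C: 5/34 sites differ → p ≈ 0.147059, d = −0.75 ln(1 − 0.196079) = 0.163691 ≈ 0.1637.
B–C: 11/34 sites differ → p ≈ 0.323529, d = −0.75 ln(1 − 0.431372) = 0.423397 ≈ 0.4234.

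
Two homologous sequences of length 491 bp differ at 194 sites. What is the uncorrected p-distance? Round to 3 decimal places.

p = 194/491 = 0.395112… ≈ 0.395 (to 3 d.p.).

0.395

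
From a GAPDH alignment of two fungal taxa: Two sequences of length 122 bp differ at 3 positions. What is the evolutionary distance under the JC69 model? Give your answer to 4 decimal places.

p = 3/122 ≈ 0.02459.
d = −(3/4) ln(1 − 4p/3) = −0.75 ln(1 − 0.032787) = −0.75 ln(0.967213)
  = −0.75 × (-0.033337) = 0.025003 substitutions/site.

0.0250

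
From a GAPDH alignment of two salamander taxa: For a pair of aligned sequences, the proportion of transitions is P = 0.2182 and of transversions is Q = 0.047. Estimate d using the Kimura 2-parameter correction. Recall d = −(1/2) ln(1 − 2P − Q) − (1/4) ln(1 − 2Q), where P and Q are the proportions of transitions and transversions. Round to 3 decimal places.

Under the Kimura two-parameter model, d = −½ ln(1 − 2P − Q) − ¼ ln(1 − 2Q).
1 − 2P − Q = 0.5166, giving −½ ln(0.5166) = 0.330243.
1 − 2Q = 0.906, giving −¼ ln(0.906) = 0.024679.
d = 0.330243 + 0.024679 = 0.354922.

0.355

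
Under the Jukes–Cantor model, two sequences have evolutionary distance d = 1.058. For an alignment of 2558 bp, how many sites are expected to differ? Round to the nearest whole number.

1450

Invert JC69: p = (3/4)(1 − e^(−4d/3)) = 0.75 × (1 − e^(-1.410667)) = 0.75 × (1 − 0.243980) = 0.567015.
Expected differing sites = pL ≈ 0.567015 × 2558 = 1450.42437 ≈ 1450.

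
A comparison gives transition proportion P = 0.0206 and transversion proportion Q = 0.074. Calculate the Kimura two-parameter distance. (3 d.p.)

0.101

Under the Kimura two-parameter model, d = −½ ln(1 − 2P − Q) − ¼ ln(1 − 2Q).
1 − 2P − Q = 0.8848, giving −½ ln(0.8848) = 0.061197.
1 − 2Q = 0.852, giving −¼ ln(0.852) = 0.040042.
d = 0.061197 + 0.040042 = 0.101239.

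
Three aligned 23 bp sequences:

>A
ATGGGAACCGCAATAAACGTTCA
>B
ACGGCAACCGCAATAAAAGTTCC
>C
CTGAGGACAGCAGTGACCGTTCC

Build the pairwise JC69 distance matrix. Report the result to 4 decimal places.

d(A,B) = 0.1979, d(A,C) = 0.4674, d(B,C) = 0.6501

A–B: 4/23 sites differ → p ≈ 0.173913, d = −0.75 ln(1 − 0.231884) = 0.197861 ≈ 0.1979.
A–C: 8/23 sites differ → p ≈ 0.347826, d = −0.75 ln(1 − 0.463768) = 0.467391 ≈ 0.4674.
B–C: 10/23 sites differ → p ≈ 0.434783, d = −0.75 ln(1 − 0.579711) = 0.650110 ≈ 0.6501.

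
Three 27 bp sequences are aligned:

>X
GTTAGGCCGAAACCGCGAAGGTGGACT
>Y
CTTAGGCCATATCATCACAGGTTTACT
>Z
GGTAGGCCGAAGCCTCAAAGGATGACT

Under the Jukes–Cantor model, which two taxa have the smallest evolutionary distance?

X–Y: 10/27 differ, p = 0.370, d = 0.511.
X–Z: 6/27 differ, p = 0.222, d = 0.264.
Y–Z: 9/27 differ, p = 0.333, d = 0.441.
The smallest distance is between X and Z.

X and Z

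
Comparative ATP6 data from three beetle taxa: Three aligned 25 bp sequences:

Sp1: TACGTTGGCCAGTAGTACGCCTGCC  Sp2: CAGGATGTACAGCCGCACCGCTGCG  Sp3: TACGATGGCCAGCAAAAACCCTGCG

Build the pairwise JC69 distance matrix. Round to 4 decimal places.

d(Sp1,Sp2) = 0.6626, d(Sp1,Sp3) = 0.3505, d(Sp2,Sp3) = 0.4904

Sp1–Sp2: 11/25 sites differ → p = 0.44, d = −0.75 ln(1 − 0.586667) = 0.662626 ≈ 0.6626.
Sp1–Sp3: 7/25 sites differ → p = 0.28, d = −0.75 ln(1 − 0.373333) = 0.350505 ≈ 0.3505.
Sp2–Sp3: 9/25 sites differ → p = 0.36, d = −0.75 ln(1 − 0.48) = 0.490445 ≈ 0.4904.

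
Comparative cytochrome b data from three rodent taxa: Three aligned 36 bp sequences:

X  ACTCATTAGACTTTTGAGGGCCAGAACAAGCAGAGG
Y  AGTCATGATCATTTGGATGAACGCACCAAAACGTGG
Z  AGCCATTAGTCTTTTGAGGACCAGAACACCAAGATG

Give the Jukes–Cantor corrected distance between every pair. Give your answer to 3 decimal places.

d(X,Y) = 0.673, d(X,Z) = 0.264, d(Y,Z) = 0.673

X–Y: 16/36 sites differ → p ≈ 0.444444, d = −0.75 ln(1 − 0.592592) = 0.673455 ≈ 0.673.
X–Z: 8/36 sites differ → p ≈ 0.222222, d = −0.75 ln(1 − 0.296296) = 0.263548 ≈ 0.264.
Y–Z: 16/36 sites differ → p ≈ 0.444444, d = −0.75 ln(1 − 0.592592) = 0.673455 ≈ 0.673.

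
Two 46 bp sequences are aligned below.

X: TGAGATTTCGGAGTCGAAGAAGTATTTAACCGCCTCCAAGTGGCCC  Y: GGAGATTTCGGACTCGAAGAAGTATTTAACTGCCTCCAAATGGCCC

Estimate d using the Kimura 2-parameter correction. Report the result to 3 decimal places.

0.093

Of 46 sites, 2 differences are transitions and 2 are transversions, so P = 2/46 ≈ 0.043478 and Q = 2/46 ≈ 0.043478.
Under the Kimura two-parameter model, d = −½ ln(1 − 2P − Q) − ¼ ln(1 − 2Q).
1 − 2P − Q = 0.869566, giving −½ ln(0.869566) = 0.069881.
1 − 2Q = 0.913044, giving −¼ ln(0.913044) = 0.022743.
d = 0.069881 + 0.022743 = 0.092624.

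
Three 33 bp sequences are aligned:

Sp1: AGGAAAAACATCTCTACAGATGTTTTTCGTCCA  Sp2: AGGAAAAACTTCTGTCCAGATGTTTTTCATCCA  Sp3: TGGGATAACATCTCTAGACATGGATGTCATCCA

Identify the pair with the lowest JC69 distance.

Sp1–Sp2: 4/33 differ, p = 0.121, d = 0.132.
Sp1–Sp3: 9/33 differ, p = 0.273, d = 0.339.
Sp2–Sp3: 11/33 differ, p = 0.333, d = 0.441.
The smallest distance is between Sp1 and Sp2.

Sp1 and Sp2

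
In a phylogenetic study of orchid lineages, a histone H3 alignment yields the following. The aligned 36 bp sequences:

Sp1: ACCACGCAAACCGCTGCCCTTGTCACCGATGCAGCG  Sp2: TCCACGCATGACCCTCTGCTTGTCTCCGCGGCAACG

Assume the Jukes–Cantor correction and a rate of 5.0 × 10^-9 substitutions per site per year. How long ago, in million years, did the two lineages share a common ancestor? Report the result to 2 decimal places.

44.08

The sequences differ at 12 of 36 sites, so p = 12/36 ≈ 0.333333.
d = −(3/4) ln(1 − 4p/3) = −0.75 ln(1 − 0.444444) = −0.75 ln(0.555556)
  = −0.75 × (-0.587786) = 0.440840 substitutions/site.
Under a molecular clock d = 2μt, so t = d/(2μ) = 0.440840 / (2 × 5.0 × 10^-9) = 44.08 million years.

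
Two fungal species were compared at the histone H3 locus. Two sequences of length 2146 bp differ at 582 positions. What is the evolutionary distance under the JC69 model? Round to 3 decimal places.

0.337

p = 582/2146 ≈ 0.271202.
d = −(3/4) ln(1 − 4p/3) = −0.75 ln(1 − 0.361603) = −0.75 ln(0.638397)
  = −0.75 × (-0.448795) = 0.336596 substitutions/site.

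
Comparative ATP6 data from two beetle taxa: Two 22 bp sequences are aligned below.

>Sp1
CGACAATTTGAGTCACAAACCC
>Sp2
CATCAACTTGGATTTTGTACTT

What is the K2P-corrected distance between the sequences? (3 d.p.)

Of 22 sites, 9 differences are transitions and 3 are transversions, so P = 9/22 ≈ 0.409091 and Q = 3/22 ≈ 0.136364.
Under the Kimura two-parameter model, d = −½ ln(1 − 2P − Q) − ¼ ln(1 − 2Q).
1 − 2P − Q = 0.045454, giving −½ ln(0.045454) = 1.545527.
1 − 2Q = 0.727272, giving −¼ ln(0.727272) = 0.079614.
d = 1.545527 + 0.079614 = 1.625141.

1.625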